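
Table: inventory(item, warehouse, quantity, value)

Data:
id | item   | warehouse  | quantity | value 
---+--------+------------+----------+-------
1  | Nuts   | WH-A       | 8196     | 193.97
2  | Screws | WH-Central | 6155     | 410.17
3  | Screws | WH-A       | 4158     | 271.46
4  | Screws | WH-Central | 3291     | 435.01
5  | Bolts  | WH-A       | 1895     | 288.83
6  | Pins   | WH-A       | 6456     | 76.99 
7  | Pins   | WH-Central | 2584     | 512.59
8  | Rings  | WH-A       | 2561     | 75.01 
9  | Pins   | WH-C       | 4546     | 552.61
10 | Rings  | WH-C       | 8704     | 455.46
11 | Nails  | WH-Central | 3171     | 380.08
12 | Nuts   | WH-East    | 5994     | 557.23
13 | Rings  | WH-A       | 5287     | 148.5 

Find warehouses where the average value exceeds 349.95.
SELECT warehouse, AVG(value)
FROM inventory
GROUP BY warehouse
HAVING AVG(value) > 349.95

Result:
  WH-C: avg=504.04
  WH-Central: avg=434.46
  WH-East: avg=557.23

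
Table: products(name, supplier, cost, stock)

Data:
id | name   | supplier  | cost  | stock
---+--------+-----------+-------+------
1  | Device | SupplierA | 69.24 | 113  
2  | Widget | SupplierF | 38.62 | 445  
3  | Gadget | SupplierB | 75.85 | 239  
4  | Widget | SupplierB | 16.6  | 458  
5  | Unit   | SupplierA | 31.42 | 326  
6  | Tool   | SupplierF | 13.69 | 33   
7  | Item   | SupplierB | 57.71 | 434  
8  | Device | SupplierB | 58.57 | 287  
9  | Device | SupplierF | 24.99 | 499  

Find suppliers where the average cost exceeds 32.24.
SELECT supplier, AVG(cost)
FROM products
GROUP BY supplier
HAVING AVG(cost) > 32.24

Result:
  SupplierA: avg=50.33
  SupplierB: avg=52.18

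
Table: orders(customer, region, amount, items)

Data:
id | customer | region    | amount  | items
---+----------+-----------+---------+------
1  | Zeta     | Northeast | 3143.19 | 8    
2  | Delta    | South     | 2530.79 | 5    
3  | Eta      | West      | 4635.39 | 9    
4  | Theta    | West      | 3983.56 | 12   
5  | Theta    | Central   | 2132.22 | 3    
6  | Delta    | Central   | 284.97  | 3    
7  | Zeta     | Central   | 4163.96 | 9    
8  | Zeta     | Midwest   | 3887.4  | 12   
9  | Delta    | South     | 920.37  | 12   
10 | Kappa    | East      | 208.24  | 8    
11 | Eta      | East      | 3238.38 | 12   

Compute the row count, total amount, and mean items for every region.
SELECT region,
       COUNT(*) as cnt,
       SUM(amount) as total_amount,
       AVG(items) as avg_items
FROM orders
GROUP BY region

Result:
  Central: 3 records, 6581.15 total amount, 5.00 avg items
  East: 2 records, 3446.62 total amount, 10.00 avg items
  Midwest: 1 records, 3887.40 total amount, 12.00 avg items
  Northeast: 1 records, 3143.19 total amount, 8.00 avg items
  South: 2 records, 3451.16 total amount, 8.50 avg items
  West: 2 records, 8618.95 total amount, 10.50 avg items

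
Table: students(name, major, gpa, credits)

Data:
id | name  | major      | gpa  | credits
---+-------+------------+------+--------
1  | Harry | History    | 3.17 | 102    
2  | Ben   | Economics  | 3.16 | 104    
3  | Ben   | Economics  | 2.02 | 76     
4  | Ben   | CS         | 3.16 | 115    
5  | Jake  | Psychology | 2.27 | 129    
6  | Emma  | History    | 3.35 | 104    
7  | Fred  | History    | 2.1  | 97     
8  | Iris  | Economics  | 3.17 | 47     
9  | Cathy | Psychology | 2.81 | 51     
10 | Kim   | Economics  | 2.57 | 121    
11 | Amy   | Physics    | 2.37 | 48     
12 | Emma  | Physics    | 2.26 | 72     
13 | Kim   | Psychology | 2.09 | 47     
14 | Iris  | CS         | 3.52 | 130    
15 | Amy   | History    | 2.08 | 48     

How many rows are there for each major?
SELECT major, COUNT(*) as count
FROM students
GROUP BY major

Result:
  CS: 2
  Economics: 4
  History: 4
  Physics: 2
  Psychology: 3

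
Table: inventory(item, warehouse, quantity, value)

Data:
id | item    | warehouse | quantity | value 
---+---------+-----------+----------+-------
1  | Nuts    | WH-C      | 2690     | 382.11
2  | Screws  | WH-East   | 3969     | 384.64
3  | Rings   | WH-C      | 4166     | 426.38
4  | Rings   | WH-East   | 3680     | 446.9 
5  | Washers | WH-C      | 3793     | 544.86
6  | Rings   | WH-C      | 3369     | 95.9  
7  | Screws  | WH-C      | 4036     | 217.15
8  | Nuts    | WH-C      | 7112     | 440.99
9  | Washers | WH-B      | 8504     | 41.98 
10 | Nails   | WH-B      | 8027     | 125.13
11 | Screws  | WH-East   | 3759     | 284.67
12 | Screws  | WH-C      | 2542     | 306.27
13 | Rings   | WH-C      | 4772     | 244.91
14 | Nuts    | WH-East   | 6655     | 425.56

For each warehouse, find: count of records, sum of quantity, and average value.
SELECT warehouse,
       COUNT(*) as cnt,
       SUM(quantity) as total_quantity,
       AVG(value) as avg_value
FROM inventory
GROUP BY warehouse

Result:
  WH-B: 2 records, 16531 total quantity, 83.56 avg value
  WH-C: 8 records, 32480 total quantity, 332.32 avg value
  WH-East: 4 records, 18063 total quantity, 385.44 avg value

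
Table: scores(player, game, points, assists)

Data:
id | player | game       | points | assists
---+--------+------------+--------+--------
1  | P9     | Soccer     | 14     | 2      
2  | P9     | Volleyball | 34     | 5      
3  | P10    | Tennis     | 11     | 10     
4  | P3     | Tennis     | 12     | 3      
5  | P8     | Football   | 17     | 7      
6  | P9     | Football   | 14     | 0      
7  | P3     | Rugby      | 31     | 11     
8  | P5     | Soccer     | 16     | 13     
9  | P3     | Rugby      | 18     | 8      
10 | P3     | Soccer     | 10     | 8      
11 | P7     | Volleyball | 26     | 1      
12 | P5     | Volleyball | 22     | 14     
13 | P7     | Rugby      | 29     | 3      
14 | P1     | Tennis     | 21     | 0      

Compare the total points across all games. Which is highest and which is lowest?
SELECT game, SUM(points)
FROM scores
GROUP BY game
ORDER BY SUM(points)

All groups:
  Football: 31
  Soccer: 40
  Tennis: 44
  Rugby: 78
  Volleyball: 82

Highest: Volleyball (82)
Lowest: Football (31)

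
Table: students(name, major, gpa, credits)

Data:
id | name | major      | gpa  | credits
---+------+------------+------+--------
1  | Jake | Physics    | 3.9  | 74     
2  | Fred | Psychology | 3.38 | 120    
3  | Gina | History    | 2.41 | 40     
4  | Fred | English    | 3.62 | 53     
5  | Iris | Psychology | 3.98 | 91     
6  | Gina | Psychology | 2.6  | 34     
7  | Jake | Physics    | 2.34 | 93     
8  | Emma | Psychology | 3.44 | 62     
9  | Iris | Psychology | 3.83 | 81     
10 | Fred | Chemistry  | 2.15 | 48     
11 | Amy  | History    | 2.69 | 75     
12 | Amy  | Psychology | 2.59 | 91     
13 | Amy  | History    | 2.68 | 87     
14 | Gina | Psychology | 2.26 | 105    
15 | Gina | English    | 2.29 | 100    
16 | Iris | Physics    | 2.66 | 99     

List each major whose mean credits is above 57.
SELECT major, AVG(credits)
FROM students
GROUP BY major
HAVING AVG(credits) > 57

Result:
  English: avg=76.50
  History: avg=67.33
  Physics: avg=88.67
  Psychology: avg=83.43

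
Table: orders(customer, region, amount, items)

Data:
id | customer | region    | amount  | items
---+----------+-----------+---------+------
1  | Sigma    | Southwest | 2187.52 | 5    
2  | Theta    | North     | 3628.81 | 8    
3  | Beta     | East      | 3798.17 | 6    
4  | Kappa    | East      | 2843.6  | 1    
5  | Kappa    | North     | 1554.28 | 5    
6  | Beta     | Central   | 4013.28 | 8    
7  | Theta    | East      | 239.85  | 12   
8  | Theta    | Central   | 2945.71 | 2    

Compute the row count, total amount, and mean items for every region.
SELECT region,
       COUNT(*) as cnt,
       SUM(amount) as total_amount,
       AVG(items) as avg_items
FROM orders
GROUP BY region

Result:
  Central: 2 records, 6958.99 total amount, 5.00 avg items
  East: 3 records, 6881.62 total amount, 6.33 avg items
  North: 2 records, 5183.09 total amount, 6.50 avg items
  Southwest: 1 records, 2187.52 total amount, 5.00 avg items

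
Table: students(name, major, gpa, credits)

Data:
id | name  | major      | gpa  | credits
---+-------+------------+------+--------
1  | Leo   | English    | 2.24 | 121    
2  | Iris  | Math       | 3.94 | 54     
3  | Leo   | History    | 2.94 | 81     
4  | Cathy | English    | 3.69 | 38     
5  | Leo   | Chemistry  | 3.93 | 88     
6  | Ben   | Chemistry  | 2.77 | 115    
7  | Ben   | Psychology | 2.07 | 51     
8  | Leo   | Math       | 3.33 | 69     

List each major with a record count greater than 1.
SELECT major, COUNT(*) as cnt
FROM students
GROUP BY major
HAVING COUNT(*) > 1

Result:
  Chemistry: 2
  English: 2
  Math: 2

Note: HAVING filters groups after aggregation, WHERE filters rows before.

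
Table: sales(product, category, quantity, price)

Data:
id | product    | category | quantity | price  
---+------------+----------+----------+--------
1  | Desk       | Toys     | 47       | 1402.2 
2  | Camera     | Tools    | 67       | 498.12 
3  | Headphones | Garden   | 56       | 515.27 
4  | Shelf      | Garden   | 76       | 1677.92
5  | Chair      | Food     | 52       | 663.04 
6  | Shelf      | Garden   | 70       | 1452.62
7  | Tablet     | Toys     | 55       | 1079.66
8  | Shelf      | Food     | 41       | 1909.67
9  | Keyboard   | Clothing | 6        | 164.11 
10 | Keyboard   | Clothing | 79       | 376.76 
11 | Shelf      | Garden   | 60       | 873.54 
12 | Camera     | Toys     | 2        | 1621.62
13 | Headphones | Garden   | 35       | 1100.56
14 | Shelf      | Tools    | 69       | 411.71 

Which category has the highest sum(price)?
SELECT category, SUM(price) as val
FROM sales
GROUP BY category
ORDER BY val DESC
LIMIT 1

Result: Garden with sum(price) = 5619.91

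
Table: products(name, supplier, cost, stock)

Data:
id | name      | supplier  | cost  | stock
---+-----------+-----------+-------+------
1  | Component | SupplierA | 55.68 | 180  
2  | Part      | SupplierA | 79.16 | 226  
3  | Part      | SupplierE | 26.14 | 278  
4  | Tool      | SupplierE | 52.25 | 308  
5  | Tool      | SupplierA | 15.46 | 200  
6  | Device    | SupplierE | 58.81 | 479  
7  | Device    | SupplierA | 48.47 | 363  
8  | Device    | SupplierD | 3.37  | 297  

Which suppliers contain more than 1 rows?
SELECT supplier, COUNT(*) as cnt
FROM products
GROUP BY supplier
HAVING COUNT(*) > 1

Result:
  SupplierA: 4
  SupplierE: 3

Note: HAVING filters groups after aggregation, WHERE filters rows before.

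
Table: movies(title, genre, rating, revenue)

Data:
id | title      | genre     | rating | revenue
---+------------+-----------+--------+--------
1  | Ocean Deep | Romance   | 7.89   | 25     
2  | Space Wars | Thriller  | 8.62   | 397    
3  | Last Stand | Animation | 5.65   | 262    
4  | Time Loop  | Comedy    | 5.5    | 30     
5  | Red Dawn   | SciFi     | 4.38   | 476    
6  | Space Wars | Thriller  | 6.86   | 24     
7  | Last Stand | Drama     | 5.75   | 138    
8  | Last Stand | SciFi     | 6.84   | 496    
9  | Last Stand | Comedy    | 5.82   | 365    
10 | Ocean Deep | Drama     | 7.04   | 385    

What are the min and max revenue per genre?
SELECT genre, MIN(revenue), MAX(revenue)
FROM movies
GROUP BY genre

Result:
  Animation: min=262, max=262
  Comedy: min=30, max=365
  Drama: min=138, max=385
  Romance: min=25, max=25
  SciFi: min=476, max=496
  Thriller: min=24, max=397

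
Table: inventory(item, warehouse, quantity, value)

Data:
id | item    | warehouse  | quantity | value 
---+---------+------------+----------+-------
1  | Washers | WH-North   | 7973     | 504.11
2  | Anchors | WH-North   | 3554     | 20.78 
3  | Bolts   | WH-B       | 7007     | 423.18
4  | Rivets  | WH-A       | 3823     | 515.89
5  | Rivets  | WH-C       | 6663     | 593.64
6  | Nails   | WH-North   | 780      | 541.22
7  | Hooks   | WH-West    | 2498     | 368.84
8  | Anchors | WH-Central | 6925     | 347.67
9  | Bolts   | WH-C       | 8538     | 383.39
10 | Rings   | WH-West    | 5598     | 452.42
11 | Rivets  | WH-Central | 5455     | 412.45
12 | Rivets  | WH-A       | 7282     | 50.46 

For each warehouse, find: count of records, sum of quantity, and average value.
SELECT warehouse,
       COUNT(*) as cnt,
       SUM(quantity) as total_quantity,
       AVG(value) as avg_value
FROM inventory
GROUP BY warehouse

Result:
  WH-A: 2 records, 11105 total quantity, 283.18 avg value
  WH-B: 1 records, 7007 total quantity, 423.18 avg value
  WH-C: 2 records, 15201 total quantity, 488.52 avg value
  WH-Central: 2 records, 12380 total quantity, 380.06 avg value
  WH-North: 3 records, 12307 total quantity, 355.37 avg value
  WH-West: 2 records, 8096 total quantity, 410.63 avg value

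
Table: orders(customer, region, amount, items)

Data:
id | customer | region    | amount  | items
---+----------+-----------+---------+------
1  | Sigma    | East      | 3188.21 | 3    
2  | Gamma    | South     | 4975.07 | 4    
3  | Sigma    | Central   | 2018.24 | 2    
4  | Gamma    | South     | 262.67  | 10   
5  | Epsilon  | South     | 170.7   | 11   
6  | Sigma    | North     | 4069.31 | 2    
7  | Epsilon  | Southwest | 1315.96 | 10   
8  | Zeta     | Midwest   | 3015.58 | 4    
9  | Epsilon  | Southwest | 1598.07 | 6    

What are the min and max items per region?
SELECT region, MIN(items), MAX(items)
FROM orders
GROUP BY region

Result:
  Central: min=2, max=2
  East: min=3, max=3
  Midwest: min=4, max=4
  North: min=2, max=2
  South: min=4, max=11
  Southwest: min=6, max=10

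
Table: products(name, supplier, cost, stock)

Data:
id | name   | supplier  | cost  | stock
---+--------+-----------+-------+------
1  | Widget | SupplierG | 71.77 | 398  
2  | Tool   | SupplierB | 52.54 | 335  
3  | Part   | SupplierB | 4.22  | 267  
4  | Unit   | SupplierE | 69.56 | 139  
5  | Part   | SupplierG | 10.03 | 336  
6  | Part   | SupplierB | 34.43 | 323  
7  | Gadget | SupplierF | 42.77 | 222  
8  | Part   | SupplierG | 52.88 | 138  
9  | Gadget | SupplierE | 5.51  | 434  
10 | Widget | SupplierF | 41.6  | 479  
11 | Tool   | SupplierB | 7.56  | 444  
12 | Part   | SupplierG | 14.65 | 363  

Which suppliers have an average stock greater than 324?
SELECT supplier, AVG(stock)
FROM products
GROUP BY supplier
HAVING AVG(stock) > 324

Result:
  SupplierB: avg=342.25
  SupplierF: avg=350.50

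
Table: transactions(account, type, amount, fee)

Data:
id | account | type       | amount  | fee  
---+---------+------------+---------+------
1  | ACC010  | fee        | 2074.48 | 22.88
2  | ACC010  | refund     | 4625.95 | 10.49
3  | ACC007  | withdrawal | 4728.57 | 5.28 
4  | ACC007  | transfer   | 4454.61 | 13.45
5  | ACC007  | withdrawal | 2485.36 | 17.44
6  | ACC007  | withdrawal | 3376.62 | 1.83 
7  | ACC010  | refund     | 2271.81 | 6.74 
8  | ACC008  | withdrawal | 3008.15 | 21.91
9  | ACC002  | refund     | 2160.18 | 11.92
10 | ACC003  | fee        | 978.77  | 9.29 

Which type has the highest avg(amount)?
SELECT type, AVG(amount) as val
FROM transactions
GROUP BY type
ORDER BY val DESC
LIMIT 1

Result: transfer with avg(amount) = 4454.61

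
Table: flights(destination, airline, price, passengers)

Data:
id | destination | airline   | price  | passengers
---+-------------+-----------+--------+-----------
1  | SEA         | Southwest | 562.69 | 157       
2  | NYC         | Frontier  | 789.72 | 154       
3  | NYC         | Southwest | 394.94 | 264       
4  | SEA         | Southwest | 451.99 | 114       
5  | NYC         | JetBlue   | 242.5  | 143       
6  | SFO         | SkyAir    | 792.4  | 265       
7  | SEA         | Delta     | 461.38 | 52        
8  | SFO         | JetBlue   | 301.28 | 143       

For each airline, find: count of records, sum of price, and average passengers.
SELECT airline,
       COUNT(*) as cnt,
       SUM(price) as total_price,
       AVG(passengers) as avg_passengers
FROM flights
GROUP BY airline

Result:
  Delta: 1 records, 461.38 total price, 52.00 avg passengers
  Frontier: 1 records, 789.72 total price, 154.00 avg passengers
  JetBlue: 2 records, 543.78 total price, 143.00 avg passengers
  SkyAir: 1 records, 792.40 total price, 265.00 avg passengers
  Southwest: 3 records, 1409.62 total price, 178.33 avg passengers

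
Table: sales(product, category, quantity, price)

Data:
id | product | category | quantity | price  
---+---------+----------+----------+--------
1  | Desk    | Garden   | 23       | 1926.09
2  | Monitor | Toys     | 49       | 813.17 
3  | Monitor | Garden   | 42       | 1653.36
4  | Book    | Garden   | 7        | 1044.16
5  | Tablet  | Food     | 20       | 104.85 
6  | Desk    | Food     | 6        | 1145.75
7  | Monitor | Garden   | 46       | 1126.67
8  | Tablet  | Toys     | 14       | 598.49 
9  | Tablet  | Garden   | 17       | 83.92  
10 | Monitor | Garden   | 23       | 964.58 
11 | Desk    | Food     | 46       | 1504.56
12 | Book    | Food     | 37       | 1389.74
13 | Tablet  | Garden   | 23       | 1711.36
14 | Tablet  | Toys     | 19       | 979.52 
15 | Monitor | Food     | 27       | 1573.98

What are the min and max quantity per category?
SELECT category, MIN(quantity), MAX(quantity)
FROM sales
GROUP BY category

Result:
  Food: min=6, max=46
  Garden: min=7, max=46
  Toys: min=14, max=49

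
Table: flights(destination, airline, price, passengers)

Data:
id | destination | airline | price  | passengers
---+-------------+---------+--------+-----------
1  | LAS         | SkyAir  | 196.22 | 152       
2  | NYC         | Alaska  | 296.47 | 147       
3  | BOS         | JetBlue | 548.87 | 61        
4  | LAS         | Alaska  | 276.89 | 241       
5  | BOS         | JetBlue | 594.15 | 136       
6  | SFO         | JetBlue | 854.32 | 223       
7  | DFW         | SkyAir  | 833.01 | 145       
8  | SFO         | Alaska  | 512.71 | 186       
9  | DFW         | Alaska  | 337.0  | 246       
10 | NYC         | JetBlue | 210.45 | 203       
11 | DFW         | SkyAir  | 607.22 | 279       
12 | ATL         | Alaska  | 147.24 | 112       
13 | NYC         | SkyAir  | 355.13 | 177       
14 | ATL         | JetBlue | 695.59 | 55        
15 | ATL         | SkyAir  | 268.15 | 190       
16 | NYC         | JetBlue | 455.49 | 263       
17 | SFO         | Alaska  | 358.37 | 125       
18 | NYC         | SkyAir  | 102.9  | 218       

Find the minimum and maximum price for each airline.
SELECT airline, MIN(price), MAX(price)
FROM flights
GROUP BY airline

Result:
  Alaska: min=147.24, max=512.71
  JetBlue: min=210.45, max=854.32
  SkyAir: min=102.90, max=833.01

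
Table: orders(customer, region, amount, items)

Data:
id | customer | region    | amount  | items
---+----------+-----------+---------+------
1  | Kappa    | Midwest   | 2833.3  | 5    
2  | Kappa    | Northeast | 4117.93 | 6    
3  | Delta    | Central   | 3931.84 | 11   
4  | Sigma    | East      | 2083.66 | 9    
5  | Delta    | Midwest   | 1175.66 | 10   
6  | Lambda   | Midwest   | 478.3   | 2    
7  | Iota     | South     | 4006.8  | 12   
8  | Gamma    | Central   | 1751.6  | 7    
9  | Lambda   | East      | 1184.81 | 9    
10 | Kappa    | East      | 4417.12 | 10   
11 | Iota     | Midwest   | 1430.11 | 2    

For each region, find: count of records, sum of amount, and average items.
SELECT region,
       COUNT(*) as cnt,
       SUM(amount) as total_amount,
       AVG(items) as avg_items
FROM orders
GROUP BY region

Result:
  Central: 2 records, 5683.44 total amount, 9.00 avg items
  East: 3 records, 7685.59 total amount, 9.33 avg items
  Midwest: 4 records, 5917.37 total amount, 4.75 avg items
  Northeast: 1 records, 4117.93 total amount, 6.00 avg items
  South: 1 records, 4006.80 total amount, 12.00 avg items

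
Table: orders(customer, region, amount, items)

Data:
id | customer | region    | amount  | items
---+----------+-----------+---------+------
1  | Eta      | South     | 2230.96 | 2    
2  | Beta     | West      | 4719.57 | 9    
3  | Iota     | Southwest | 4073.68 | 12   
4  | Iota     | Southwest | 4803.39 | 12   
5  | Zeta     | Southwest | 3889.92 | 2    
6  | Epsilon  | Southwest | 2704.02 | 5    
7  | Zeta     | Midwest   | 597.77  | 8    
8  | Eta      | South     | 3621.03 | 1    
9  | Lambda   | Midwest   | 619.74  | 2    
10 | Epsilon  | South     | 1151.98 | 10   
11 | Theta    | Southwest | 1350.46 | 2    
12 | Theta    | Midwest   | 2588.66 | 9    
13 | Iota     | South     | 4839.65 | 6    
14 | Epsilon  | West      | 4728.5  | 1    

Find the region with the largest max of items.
SELECT region, MAX(items) as val
FROM orders
GROUP BY region
ORDER BY val DESC
LIMIT 1

Result: Southwest with max(items) = 12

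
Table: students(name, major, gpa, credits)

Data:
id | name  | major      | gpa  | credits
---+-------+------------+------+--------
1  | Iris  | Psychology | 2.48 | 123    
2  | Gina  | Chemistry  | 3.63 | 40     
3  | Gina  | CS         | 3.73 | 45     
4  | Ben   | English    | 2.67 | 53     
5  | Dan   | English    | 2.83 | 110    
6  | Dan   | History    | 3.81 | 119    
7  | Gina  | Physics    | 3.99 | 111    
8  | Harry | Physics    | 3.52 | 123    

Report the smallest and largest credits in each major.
SELECT major, MIN(credits), MAX(credits)
FROM students
GROUP BY major

Result:
  CS: min=45, max=45
  Chemistry: min=40, max=40
  English: min=53, max=110
  History: min=119, max=119
  Physics: min=111, max=123
  Psychology: min=123, max=123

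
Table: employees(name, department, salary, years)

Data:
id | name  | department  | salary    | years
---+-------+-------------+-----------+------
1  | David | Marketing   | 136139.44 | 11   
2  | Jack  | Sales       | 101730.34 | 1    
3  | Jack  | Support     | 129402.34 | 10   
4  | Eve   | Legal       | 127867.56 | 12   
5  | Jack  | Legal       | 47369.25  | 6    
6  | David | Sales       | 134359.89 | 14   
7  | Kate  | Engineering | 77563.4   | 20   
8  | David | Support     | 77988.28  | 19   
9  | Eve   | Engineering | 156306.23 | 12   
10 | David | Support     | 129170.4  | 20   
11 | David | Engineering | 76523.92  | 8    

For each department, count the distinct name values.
SELECT department, COUNT(DISTINCT name)
FROM employees
GROUP BY department

Result:
  Engineering: 3 distinct
  Legal: 2 distinct
  Marketing: 1 distinct
  Sales: 2 distinct
  Support: 2 distinct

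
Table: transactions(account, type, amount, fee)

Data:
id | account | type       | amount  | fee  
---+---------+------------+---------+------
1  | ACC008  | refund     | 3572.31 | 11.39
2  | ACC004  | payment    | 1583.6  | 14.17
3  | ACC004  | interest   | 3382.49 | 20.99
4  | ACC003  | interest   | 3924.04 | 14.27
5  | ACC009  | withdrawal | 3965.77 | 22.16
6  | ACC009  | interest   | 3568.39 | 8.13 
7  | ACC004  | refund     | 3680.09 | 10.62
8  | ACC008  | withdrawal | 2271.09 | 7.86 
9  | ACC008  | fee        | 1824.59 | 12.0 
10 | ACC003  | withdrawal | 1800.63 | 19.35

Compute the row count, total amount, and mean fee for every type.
SELECT type,
       COUNT(*) as cnt,
       SUM(amount) as total_amount,
       AVG(fee) as avg_fee
FROM transactions
GROUP BY type

Result:
  fee: 1 records, 1824.59 total amount, 12.00 avg fee
  interest: 3 records, 10874.92 total amount, 14.46 avg fee
  payment: 1 records, 1583.60 total amount, 14.17 avg fee
  refund: 2 records, 7252.40 total amount, 11.01 avg fee
  withdrawal: 3 records, 8037.49 total amount, 16.46 avg fee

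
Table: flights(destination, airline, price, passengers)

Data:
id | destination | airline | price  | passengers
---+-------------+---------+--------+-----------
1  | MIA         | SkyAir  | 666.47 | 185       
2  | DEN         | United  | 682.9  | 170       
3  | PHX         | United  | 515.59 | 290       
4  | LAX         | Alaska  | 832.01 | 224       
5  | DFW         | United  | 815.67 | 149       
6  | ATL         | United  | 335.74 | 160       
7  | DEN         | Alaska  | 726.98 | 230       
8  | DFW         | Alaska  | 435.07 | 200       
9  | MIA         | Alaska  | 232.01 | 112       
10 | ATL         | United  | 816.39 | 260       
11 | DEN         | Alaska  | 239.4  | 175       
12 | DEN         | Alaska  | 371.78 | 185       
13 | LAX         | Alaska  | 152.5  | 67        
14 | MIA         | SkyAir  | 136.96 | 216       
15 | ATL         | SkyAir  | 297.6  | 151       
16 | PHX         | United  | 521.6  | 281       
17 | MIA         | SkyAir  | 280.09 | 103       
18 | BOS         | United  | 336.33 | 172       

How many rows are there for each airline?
SELECT airline, COUNT(*) as count
FROM flights
GROUP BY airline

Result:
  Alaska: 7
  SkyAir: 4
  United: 7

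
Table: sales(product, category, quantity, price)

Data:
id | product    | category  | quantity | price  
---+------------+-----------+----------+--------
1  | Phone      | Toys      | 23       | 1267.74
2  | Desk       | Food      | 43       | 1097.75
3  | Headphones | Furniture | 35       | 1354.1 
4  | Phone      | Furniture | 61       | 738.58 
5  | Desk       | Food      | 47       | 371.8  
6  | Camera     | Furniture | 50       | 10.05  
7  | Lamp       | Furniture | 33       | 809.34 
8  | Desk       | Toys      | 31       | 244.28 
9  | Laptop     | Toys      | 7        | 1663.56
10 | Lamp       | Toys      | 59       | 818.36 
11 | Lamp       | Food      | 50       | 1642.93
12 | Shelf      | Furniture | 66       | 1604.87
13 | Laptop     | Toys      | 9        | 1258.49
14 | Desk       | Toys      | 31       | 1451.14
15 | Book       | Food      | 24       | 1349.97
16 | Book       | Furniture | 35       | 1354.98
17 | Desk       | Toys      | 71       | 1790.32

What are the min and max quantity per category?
SELECT category, MIN(quantity), MAX(quantity)
FROM sales
GROUP BY category

Result:
  Food: min=24, max=50
  Furniture: min=33, max=66
  Toys: min=7, max=71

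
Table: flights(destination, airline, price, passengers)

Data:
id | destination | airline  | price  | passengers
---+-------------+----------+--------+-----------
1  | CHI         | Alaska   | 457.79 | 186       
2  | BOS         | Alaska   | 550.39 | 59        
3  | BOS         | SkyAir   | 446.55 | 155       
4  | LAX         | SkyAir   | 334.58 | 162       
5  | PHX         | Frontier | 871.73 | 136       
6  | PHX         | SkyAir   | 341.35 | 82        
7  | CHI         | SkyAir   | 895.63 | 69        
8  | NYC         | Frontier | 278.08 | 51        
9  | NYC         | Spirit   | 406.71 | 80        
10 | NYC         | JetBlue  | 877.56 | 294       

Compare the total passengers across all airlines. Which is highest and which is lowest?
SELECT airline, SUM(passengers)
FROM flights
GROUP BY airline
ORDER BY SUM(passengers)

All groups:
  Spirit: 80
  Frontier: 187
  Alaska: 245
  JetBlue: 294
  SkyAir: 468

Highest: SkyAir (468)
Lowest: Spirit (80)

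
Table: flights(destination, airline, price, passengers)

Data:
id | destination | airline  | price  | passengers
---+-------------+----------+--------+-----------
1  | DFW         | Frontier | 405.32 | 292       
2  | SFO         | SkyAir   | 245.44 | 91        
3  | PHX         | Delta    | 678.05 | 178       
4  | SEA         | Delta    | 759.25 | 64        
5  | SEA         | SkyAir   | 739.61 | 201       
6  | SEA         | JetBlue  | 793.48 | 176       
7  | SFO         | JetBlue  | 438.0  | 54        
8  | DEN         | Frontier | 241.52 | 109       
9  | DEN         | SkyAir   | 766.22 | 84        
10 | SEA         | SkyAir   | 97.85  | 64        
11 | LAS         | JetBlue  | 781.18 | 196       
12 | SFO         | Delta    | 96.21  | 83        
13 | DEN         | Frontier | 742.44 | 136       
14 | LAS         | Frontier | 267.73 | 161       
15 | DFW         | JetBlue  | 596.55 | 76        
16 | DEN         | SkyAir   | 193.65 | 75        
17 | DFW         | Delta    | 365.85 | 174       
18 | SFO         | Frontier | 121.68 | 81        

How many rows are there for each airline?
SELECT airline, COUNT(*) as count
FROM flights
GROUP BY airline

Result:
  Delta: 4
  Frontier: 5
  JetBlue: 4
  SkyAir: 5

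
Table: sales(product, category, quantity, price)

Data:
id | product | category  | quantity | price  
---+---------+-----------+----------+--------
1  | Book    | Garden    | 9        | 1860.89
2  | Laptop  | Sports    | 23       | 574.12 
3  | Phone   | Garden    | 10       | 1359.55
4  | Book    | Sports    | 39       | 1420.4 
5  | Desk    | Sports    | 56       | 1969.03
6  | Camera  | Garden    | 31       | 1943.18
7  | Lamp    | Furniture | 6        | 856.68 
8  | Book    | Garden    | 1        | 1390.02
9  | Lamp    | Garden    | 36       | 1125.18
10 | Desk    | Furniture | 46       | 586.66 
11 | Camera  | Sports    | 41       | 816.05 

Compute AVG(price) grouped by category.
SELECT category, AVG(price) as result
FROM sales
GROUP BY category

Result:
  Furniture: 721.67
  Garden: 1535.76
  Sports: 1194.90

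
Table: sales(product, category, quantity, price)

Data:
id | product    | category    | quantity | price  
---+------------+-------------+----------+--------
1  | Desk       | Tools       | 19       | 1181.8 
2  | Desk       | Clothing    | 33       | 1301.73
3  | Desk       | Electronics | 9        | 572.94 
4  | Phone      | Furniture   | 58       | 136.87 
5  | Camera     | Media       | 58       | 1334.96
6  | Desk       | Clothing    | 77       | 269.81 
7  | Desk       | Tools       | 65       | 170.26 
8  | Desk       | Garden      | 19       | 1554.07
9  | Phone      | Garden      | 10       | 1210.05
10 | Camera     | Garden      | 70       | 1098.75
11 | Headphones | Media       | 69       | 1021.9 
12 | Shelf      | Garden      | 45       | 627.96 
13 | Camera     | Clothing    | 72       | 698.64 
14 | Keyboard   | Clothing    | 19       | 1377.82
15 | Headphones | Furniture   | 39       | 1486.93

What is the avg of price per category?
SELECT category, AVG(price) as result
FROM sales
GROUP BY category

Result:
  Clothing: 912.00
  Electronics: 572.94
  Furniture: 811.90
  Garden: 1122.71
  Media: 1178.43
  Tools: 676.03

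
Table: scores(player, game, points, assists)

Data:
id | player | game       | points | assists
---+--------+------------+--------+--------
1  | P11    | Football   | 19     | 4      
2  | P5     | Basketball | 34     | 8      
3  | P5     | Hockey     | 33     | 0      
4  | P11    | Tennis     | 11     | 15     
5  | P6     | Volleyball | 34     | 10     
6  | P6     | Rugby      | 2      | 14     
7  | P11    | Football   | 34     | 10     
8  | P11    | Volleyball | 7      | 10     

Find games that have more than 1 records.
SELECT game, COUNT(*) as cnt
FROM scores
GROUP BY game
HAVING COUNT(*) > 1

Result:
  Football: 2
  Volleyball: 2

Note: HAVING filters groups after aggregation, WHERE filters rows before.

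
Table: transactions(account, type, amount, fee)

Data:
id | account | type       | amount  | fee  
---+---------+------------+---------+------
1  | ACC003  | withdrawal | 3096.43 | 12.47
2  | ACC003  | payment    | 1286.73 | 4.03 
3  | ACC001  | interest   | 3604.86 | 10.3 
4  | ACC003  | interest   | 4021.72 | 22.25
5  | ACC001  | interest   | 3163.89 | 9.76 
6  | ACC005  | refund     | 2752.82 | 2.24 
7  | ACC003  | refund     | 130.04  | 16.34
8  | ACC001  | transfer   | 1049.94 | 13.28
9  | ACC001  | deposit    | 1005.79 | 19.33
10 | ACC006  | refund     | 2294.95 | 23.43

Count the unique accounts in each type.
SELECT type, COUNT(DISTINCT account)
FROM transactions
GROUP BY type

Result:
  deposit: 1 distinct
  interest: 2 distinct
  payment: 1 distinct
  refund: 3 distinct
  transfer: 1 distinct
  withdrawal: 1 distinct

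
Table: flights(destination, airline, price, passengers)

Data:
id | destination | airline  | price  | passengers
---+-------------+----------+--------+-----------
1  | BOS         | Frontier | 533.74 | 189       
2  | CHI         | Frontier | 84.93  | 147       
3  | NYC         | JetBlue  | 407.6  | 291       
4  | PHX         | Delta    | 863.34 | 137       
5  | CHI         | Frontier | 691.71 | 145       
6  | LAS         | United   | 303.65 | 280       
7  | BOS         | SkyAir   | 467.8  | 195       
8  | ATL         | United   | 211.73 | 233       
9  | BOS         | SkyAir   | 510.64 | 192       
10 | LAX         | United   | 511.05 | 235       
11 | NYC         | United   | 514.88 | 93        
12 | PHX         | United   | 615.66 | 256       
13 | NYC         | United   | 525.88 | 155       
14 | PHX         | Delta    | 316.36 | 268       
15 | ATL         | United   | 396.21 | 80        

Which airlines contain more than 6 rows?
SELECT airline, COUNT(*) as cnt
FROM flights
GROUP BY airline
HAVING COUNT(*) > 6

Result:
  United: 7

Note: HAVING filters groups after aggregation, WHERE filters rows before.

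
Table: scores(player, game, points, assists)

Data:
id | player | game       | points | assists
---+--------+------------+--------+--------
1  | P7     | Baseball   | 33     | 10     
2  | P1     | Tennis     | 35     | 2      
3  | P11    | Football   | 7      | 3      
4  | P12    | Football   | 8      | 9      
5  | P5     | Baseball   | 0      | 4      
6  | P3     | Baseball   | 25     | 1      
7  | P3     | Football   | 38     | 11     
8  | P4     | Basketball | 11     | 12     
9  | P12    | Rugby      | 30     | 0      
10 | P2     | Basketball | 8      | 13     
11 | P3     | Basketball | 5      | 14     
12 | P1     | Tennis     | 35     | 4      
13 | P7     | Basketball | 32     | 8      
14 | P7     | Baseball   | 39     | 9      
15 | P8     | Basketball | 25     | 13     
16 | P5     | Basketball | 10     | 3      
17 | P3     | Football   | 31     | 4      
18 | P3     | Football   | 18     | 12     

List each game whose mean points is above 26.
SELECT game, AVG(points)
FROM scores
GROUP BY game
HAVING AVG(points) > 26

Result:
  Rugby: avg=30.00
  Tennis: avg=35.00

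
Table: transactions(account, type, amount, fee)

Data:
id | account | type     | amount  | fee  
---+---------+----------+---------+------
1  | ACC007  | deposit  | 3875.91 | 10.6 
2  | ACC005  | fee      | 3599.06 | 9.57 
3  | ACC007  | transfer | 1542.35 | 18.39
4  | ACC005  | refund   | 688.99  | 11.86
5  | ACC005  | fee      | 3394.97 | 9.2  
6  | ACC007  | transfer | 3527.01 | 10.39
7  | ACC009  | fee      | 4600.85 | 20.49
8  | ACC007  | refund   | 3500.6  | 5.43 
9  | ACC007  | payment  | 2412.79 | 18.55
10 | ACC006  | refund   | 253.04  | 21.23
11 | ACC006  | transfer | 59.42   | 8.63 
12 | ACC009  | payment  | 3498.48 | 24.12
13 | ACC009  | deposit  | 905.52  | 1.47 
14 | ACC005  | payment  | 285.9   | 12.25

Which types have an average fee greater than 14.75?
SELECT type, AVG(fee)
FROM transactions
GROUP BY type
HAVING AVG(fee) > 14.75

Result:
  payment: avg=18.31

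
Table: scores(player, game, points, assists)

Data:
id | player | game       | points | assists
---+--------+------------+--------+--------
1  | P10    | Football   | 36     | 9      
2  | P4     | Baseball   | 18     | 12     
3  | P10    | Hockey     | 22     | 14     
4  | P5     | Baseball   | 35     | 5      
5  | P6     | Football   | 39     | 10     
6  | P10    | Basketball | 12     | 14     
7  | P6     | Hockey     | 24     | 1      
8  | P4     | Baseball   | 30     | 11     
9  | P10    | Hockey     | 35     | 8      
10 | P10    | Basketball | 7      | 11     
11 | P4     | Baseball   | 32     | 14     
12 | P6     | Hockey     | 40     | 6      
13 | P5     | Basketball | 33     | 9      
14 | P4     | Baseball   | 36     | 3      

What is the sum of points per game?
SELECT game, SUM(points) as result
FROM scores
GROUP BY game

Result:
  Baseball: 151
  Basketball: 52
  Football: 75
  Hockey: 121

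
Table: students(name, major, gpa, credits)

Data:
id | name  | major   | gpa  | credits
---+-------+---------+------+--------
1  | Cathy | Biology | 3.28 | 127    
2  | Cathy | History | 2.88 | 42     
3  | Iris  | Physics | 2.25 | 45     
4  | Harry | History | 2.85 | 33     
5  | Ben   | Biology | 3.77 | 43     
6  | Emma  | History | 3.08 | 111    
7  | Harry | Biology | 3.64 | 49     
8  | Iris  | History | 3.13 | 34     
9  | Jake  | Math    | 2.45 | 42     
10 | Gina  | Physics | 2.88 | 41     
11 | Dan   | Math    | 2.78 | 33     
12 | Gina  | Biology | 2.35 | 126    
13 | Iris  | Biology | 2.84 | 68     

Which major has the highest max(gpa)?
SELECT major, MAX(gpa) as val
FROM students
GROUP BY major
ORDER BY val DESC
LIMIT 1

Result: Biology with max(gpa) = 3.77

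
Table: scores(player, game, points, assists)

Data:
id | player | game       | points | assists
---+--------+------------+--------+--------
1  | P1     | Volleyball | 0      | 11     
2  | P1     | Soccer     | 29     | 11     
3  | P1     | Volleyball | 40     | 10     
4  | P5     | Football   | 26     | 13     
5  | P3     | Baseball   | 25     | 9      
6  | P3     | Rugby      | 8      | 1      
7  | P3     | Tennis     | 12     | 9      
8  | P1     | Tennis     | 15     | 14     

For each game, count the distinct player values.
SELECT game, COUNT(DISTINCT player)
FROM scores
GROUP BY game

Result:
  Baseball: 1 distinct
  Football: 1 distinct
  Rugby: 1 distinct
  Soccer: 1 distinct
  Tennis: 2 distinct
  Volleyball: 1 distinct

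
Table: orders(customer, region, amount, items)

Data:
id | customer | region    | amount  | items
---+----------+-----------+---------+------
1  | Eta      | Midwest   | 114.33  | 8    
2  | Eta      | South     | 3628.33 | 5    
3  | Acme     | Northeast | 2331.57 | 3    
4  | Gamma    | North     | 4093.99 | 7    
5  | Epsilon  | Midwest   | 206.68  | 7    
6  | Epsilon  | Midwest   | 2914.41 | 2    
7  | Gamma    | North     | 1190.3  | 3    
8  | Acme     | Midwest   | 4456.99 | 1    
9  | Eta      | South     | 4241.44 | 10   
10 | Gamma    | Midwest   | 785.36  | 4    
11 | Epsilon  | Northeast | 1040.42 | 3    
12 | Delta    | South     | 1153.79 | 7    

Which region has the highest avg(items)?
SELECT region, AVG(items) as val
FROM orders
GROUP BY region
ORDER BY val DESC
LIMIT 1

Result: South with avg(items) = 7.33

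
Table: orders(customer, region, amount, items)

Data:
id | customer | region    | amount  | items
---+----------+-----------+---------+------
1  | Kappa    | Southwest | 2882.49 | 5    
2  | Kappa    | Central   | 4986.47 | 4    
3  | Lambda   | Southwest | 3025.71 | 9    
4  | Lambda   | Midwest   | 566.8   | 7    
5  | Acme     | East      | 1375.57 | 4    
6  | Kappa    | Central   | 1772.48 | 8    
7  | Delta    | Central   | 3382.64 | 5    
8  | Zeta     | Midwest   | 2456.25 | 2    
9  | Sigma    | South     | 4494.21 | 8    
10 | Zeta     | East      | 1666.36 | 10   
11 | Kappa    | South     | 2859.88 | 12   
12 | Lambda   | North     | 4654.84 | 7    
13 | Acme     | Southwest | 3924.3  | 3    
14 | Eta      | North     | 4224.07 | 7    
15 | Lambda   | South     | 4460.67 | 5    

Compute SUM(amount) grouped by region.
SELECT region, SUM(amount) as result
FROM orders
GROUP BY region

Result:
  Central: 10141.59
  East: 3041.93
  Midwest: 3023.05
  North: 8878.91
  South: 11814.76
  Southwest: 9832.50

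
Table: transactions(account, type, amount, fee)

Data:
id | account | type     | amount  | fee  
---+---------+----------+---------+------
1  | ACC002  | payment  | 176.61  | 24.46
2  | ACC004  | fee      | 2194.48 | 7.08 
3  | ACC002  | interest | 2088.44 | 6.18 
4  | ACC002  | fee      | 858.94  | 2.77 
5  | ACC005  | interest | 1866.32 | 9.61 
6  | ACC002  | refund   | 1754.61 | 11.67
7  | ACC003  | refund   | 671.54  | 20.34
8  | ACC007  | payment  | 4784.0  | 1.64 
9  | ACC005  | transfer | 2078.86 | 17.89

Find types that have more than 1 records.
SELECT type, COUNT(*) as cnt
FROM transactions
GROUP BY type
HAVING COUNT(*) > 1

Result:
  fee: 2
  interest: 2
  payment: 2
  refund: 2

Note: HAVING filters groups after aggregation, WHERE filters rows before.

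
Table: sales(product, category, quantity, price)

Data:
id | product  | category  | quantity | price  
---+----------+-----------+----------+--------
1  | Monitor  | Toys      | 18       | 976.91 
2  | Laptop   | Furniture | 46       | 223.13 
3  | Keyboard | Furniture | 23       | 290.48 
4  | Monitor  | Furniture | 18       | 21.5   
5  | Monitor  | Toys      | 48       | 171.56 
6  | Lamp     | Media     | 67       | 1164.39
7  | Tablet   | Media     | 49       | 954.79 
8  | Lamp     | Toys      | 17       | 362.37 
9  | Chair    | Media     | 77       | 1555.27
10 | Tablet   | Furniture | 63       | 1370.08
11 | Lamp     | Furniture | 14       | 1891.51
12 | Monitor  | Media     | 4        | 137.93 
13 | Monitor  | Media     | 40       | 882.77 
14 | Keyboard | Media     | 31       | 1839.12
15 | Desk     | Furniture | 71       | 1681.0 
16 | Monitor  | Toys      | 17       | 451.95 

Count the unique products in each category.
SELECT category, COUNT(DISTINCT product)
FROM sales
GROUP BY category

Result:
  Furniture: 6 distinct
  Media: 5 distinct
  Toys: 2 distinct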